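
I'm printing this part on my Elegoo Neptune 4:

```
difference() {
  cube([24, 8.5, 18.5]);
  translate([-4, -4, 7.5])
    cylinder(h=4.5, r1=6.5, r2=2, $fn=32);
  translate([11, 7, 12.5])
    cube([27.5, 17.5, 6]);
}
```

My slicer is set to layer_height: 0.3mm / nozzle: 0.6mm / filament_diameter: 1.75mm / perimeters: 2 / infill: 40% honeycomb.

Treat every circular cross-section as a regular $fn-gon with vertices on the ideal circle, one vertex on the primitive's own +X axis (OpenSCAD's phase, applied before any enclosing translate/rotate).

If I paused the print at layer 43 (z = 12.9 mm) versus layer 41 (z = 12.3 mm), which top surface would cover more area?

layer 41 (z = 12.3 mm)

Layer 43 (z = 12.9): the cube (footprint 24×8.5) is included at this height (area 204.00 mm²); the cone at (-4, -4) is not intersected at this z (z outside [7.5, 12]); the 27.5×17.5 cube at (11, 7) contributes its full rectangle (area 481.25 mm²); Taking the first minus the rest: starting from the 24×8.5 cube (204.00 mm²), the 27.5×17.5 cube at (11, 7) partially overlaps it — only the 19.50 mm² overlap (of its 481.25 mm²) is removed, clipping the outline — area = 184.50 mm². So its area = 184.50 mm². Layer 41 (z = 12.3): the cube is present — its section is the full 24×8.5 rectangle (area 204.00 mm²); the cone at (-4, -4) is absent (z outside [7.5, 12]); the cube at (11, 7) is not intersected at this z (z outside [12.5, 18.5]); Taking the first minus the rest: none of the subtracted shapes is present at this height, so the 24×8.5 cube is unchanged — area = 204.00 mm². So its area = 204.00 mm². Layer 41 is larger (204.00 vs 184.50 mm²).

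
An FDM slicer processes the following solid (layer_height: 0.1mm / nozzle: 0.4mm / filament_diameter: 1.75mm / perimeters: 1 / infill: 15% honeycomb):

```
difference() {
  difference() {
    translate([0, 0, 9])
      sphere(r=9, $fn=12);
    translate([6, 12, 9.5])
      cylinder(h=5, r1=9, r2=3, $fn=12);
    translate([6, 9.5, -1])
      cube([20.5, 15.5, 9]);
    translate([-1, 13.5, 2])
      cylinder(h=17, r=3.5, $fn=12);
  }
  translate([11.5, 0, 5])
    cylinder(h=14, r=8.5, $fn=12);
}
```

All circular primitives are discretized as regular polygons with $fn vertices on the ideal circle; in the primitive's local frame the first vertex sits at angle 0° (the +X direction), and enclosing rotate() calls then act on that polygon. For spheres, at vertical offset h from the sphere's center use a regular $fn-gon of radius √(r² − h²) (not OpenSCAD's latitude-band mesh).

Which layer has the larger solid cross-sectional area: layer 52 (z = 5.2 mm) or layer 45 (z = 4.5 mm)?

layer 45 (z = 4.5 mm)

Layer 52 (z = 5.2): the sphere: section is a regular 12-gon, circumradius = √(r²−h²) = √(9²−3.8²) = 8.158 (area = (12/2)·8.158²·sin(360°/12) = 199.68 mm²); the cone at (6, 12) is absent (z outside [9.5, 14.5]); the cube at (6, 9.5) is present — its section is the full 20.5×15.5 rectangle (area 317.75 mm²); the cylinder at (-1, 13.5): section is a regular 12-gon, circumradius r=3.5 (area = (12/2)·3.500²·sin(360°/12) = 36.75 mm²); Taking the first minus the rest: starting from the r=9 sphere (199.68 mm²), the 20.5×15.5 cube at (6, 9.5) misses the remaining region (no effect); the r=3.5 cylinder at (-1, 13.5) misses the remaining region (no effect) — area = 199.68 mm²; the r=8.5 cylinder at (11.5, 0) contributes a regular 12-gon of circumradius 8.5 (area = (12/2)·8.500²·sin(360°/12) = 216.75 mm²); Taking the first minus the rest: starting from the result so far (199.68 mm²), the r=8.5 cylinder at (11.5, 0) partially overlaps it — only the 37.94 mm² overlap (of its 216.75 mm²) is removed, clipping the outline — area = 161.74 mm². So its area = 161.74 mm². Layer 45 (z = 4.5): the r=9 sphere slices to a regular 12-gon of circumradius 7.794 (√(r²−h²) with h=4.5 from center) (area = (12/2)·7.794²·sin(360°/12) = 182.25 mm²); the cone at (6, 12) does not reach this height (z outside [9.5, 14.5]); the 20.5×15.5 cube at (6, 9.5) contributes its full rectangle (area 317.75 mm²); the r=3.5 cylinder at (-1, 13.5) gives a regular 12-gon of circumradius 3.5 (constant along its height) (area = (12/2)·3.500²·sin(360°/12) = 36.75 mm²); Subtracting the remaining from the first: starting from the r=9 sphere (182.25 mm²), the 20.5×15.5 cube at (6, 9.5) misses the remaining region (no effect); the r=3.5 cylinder at (-1, 13.5) misses the remaining region (no effect) — area = 182.25 mm²; the cylinder at (11.5, 0) is absent (z outside [5, 19]); Taking the first minus the rest: none of the subtracted shapes is present at this height, so the result so far is unchanged — area = 182.25 mm². So its area = 182.25 mm². Layer 45 is larger (182.25 vs 161.74 mm²).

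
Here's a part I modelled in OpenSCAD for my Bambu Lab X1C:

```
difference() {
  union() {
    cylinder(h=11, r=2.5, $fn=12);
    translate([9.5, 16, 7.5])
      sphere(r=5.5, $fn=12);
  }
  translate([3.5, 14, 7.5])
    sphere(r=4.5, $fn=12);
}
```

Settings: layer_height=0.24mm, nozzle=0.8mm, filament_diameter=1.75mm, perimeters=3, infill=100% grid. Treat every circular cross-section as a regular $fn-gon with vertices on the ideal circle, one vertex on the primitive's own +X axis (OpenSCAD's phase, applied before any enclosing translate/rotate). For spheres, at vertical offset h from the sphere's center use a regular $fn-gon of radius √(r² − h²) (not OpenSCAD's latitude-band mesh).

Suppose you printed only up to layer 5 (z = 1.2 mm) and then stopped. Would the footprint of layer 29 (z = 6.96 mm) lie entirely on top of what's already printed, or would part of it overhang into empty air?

Compare the two slices. At z = 1.2: the r=2.5 cylinder gives a regular 12-gon of circumradius 2.5 (constant along its height) (area = (12/2)·2.500²·sin(360°/12) = 18.75 mm²); the sphere at (9.5, 16) is absent (|z−center|=6.300 > r=5.5); Combining (union): only the r=2.5 cylinder is present, so the union is just that shape — area = 18.75 mm²; the sphere at (3.5, 14) does not reach this height (|z−center|=6.300 > r=4.5); Taking the first minus the rest: none of the subtracted shapes is present at this height, so that combined region is unchanged — area = 18.75 mm². At z = 6.96: the r=2.5 cylinder contributes a regular 12-gon of circumradius 2.5 (area = (12/2)·2.500²·sin(360°/12) = 18.75 mm²); the r=5.5 sphere at (9.5, 16) slices to a regular 12-gon of circumradius 5.473 (√(r²−h²) with h=0.54 from center) (area = (12/2)·5.473²·sin(360°/12) = 89.88 mm²); Taking the union: the 2 present regions are separate (no shared area or edge), so areas and boundary lengths simply add and each stays a separate island — area = 108.63 mm²; the r=4.5 sphere at (3.5, 14) contributes a regular 12-gon of circumradius √(4.5²−0.54²) = 4.467 (area = (12/2)·4.467²·sin(360°/12) = 59.88 mm²); Subtracting the remaining from the first: starting from that combined region (108.63 mm²), the r=4.5 sphere at (3.5, 14) partially overlaps it — only the 17.20 mm² overlap (of its 59.88 mm²) is removed, clipping the outline — area = 91.43 mm². Checking containment: at z = 6.96 the cross-section extends beyond the z = 1.2 cross-section by about 72.68 mm².

part overhangs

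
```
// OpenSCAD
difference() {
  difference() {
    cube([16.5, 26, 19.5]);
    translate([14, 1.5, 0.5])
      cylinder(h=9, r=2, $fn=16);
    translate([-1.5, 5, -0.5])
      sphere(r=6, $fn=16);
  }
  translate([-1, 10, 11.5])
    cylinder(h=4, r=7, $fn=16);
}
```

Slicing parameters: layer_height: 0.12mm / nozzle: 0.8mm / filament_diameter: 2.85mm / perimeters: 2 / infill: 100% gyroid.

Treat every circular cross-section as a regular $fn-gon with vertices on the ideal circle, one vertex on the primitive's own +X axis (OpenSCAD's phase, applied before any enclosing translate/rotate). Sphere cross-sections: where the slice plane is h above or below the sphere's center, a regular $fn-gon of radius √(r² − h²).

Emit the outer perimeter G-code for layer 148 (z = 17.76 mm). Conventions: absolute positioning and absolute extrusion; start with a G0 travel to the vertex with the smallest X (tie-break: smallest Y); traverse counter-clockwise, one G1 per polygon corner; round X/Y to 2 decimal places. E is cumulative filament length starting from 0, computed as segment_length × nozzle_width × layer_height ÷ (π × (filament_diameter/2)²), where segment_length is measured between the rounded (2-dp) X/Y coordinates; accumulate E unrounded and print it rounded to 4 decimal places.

At z = 17.76 mm: the cube (footprint 16.5×26) is included at this height; the cylinder at (14, 1.5) does not reach this height (z outside [0.5, 9.5]); the sphere at (-1.5, 5) is not intersected at this z (|z−center|=18.260 > r=6); After the difference (first − rest): none of the subtracted shapes is present at this height, so the 16.5×26 cube is unchanged — 1 connected region; the cylinder at (-1, 10) does not reach this height (z outside [11.5, 15.5]); Taking the first minus the rest: none of the subtracted shapes is present at this height, so that combined region is unchanged — 1 connected region. The outline is a single polygon with 4 vertices. Extrusion per mm of travel: 0.8 × 0.12 / (π × 1.425²) = 0.015048. Accumulating E over each segment gives final E = 1.2791.

G0 X0.00 Y0.00 Z17.76
G1 X16.50 Y0.00 E0.2483
G1 X16.50 Y26.00 E0.6396
G1 X0.00 Y26.00 E0.8879
G1 X0.00 Y0.00 E1.2791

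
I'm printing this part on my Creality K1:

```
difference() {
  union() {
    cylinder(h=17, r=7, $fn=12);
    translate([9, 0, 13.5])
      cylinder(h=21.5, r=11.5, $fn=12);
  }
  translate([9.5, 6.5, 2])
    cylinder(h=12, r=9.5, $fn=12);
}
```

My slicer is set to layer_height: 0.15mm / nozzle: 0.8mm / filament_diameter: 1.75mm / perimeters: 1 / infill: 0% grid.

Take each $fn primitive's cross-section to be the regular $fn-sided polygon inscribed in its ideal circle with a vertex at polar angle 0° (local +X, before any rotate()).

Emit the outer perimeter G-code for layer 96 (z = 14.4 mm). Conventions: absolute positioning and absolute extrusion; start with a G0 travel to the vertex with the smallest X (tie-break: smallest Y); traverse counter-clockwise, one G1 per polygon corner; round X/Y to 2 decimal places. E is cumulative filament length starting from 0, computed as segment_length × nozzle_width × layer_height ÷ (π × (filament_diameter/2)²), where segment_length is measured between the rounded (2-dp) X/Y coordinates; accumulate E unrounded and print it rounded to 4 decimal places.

At z = 14.4 mm: the cylinder: section is a regular 12-gon, circumradius r=7; the r=11.5 cylinder at (9, 0) contributes a regular 12-gon of circumradius 11.5; Merging all regions: the regions partially overlap (shared area 94.24 mm²), so overlapping operands fuse into one piece — 1 connected region; the cylinder at (9.5, 6.5) does not reach this height (z outside [2, 14]); Taking the first minus the rest: none of the subtracted shapes is present at this height, so the result so far is unchanged — 1 connected region. The outline is a single polygon with 18 vertices. Extrusion per mm of travel: 0.8 × 0.15 / (π × 0.875²) = 0.049890. Accumulating E over each segment gives final E = 3.9103.

G0 X-7.00 Y0.00 Z14.40
G1 X-6.06 Y-3.50 E0.1808
G1 X-3.50 Y-6.06 E0.3614
G1 X0.00 Y-7.00 E0.5422
G1 X0.23 Y-6.94 E0.5541
G1 X3.25 Y-9.96 E0.7672
G1 X9.00 Y-11.50 E1.0641
G1 X14.75 Y-9.96 E1.3611
G1 X18.96 Y-5.75 E1.6582
G1 X20.50 Y0.00 E1.9551
G1 X18.96 Y5.75 E2.2521
G1 X14.75 Y9.96 E2.5492
G1 X9.00 Y11.50 E2.8461
G1 X3.25 Y9.96 E3.1431
G1 X0.23 Y6.94 E3.3562
G1 X0.00 Y7.00 E3.3681
G1 X-3.50 Y6.06 E3.5489
G1 X-6.06 Y3.50 E3.7295
G1 X-7.00 Y0.00 E3.9103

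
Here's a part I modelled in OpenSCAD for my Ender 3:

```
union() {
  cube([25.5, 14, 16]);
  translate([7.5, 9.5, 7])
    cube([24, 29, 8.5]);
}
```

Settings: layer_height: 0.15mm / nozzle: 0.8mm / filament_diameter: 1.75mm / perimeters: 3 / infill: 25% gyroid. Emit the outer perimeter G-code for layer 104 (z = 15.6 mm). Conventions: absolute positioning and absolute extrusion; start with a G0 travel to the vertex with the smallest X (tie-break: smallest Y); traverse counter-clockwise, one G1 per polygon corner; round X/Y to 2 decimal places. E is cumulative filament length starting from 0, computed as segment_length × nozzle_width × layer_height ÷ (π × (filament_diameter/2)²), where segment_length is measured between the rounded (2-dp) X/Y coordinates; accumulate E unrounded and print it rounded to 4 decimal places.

At z = 15.6 mm: the 25.5×14 cube contributes its full rectangle; the cube at (7.5, 9.5) is absent (z outside [7, 15.5]); Merging all regions: only the 25.5×14 cube is present, so the union is just that shape — 1 connected region. The outline is a single polygon with 4 vertices. Extrusion per mm of travel: 0.8 × 0.15 / (π × 0.875²) = 0.049890. Accumulating E over each segment gives final E = 3.9413.

G0 X0.00 Y0.00 Z15.60
G1 X25.50 Y0.00 E1.2722
G1 X25.50 Y14.00 E1.9707
G1 X0.00 Y14.00 E3.2429
G1 X0.00 Y0.00 E3.9413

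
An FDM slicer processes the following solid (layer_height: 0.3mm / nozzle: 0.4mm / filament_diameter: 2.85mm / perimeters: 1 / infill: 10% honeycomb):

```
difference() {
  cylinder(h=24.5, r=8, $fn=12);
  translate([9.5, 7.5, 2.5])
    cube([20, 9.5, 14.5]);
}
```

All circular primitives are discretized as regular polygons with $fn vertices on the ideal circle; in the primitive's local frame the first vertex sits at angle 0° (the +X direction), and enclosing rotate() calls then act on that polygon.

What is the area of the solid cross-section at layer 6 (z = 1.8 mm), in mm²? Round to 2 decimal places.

192.00 mm²

At z = 1.8 mm: the r=8 cylinder contributes a regular 12-gon of circumradius 8 (area = (12/2)·8.000²·sin(360°/12) = 192.00 mm²); the cube at (9.5, 7.5) does not reach this height (z outside [2.5, 17]); After the difference (first − rest): none of the subtracted shapes is present at this height, so the r=8 cylinder is unchanged — area = 192.00 mm². Overall, the cross-section is a single solid region. Net area = 192.00 mm².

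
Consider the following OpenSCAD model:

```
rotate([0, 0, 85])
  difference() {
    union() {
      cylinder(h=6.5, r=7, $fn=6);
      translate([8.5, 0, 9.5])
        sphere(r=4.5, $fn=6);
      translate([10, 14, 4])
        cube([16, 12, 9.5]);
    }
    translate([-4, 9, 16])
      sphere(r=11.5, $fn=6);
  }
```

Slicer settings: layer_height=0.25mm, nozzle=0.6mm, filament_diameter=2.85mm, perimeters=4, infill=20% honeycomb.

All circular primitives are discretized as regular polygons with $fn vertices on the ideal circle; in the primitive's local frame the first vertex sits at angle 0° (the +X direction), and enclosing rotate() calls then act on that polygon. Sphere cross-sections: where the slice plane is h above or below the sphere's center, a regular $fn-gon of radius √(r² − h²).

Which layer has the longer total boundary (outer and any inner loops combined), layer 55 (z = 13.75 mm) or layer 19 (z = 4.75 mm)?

layer 19 (z = 4.75 mm)

Layer 55 (z = 13.75): the cylinder is not intersected at this z (z outside [0, 6.5]); the r=4.5 sphere at (8.5, 0) slices to a regular 6-gon of circumradius 1.479 (√(r²−h²) with h=4.25 from center) (perimeter = 2·6·1.479·sin(180°/6) = 8.87 mm); the cube at (10, 14) does not reach this height (z outside [4, 13.5]); Taking the union: only the r=4.5 sphere at (8.5, 0) is present, so the union is just that shape — boundary = 8.87 mm; the r=11.5 sphere at (-4, 9) contributes a regular 6-gon of circumradius √(11.5²−2.25²) = 11.278 (perimeter = 2·6·11.278·sin(180°/6) = 67.67 mm); After the difference (first − rest): starting from that combined region, the r=11.5 sphere at (-4, 9) misses the remaining region (no effect) — boundary = 8.87 mm; (rotated 85° about Z; rotation is an isometry so areas/perimeters/island counts are preserved). So its perimeter = 8.87 mm. Layer 19 (z = 4.75): the cylinder: section is a regular 6-gon, circumradius r=7 (perimeter = 2·6·7.000·sin(180°/6) = 42.00 mm); the sphere at (8.5, 0) is not intersected at this z (|z−center|=4.750 > r=4.5); the 16×12 cube at (10, 14) contributes its full rectangle (perimeter 56.00 mm); Taking the union: the 2 present regions are separate (no shared area or edge), so areas and boundary lengths simply add and each stays a separate island — boundary = 98.00 mm; the r=11.5 sphere at (-4, 9) contributes a regular 6-gon of circumradius √(11.5²−11.25²) = 2.385 (perimeter = 2·6·2.385·sin(180°/6) = 14.31 mm); Subtracting the remaining from the first: starting from that combined region, the r=11.5 sphere at (-4, 9) misses the remaining region (no effect) — boundary = 98.00 mm; (rotated 85° about Z; rotation is an isometry so areas/perimeters/island counts are preserved). So its perimeter = 98.00 mm. Layer 19 is larger (98.00 vs 8.87 mm).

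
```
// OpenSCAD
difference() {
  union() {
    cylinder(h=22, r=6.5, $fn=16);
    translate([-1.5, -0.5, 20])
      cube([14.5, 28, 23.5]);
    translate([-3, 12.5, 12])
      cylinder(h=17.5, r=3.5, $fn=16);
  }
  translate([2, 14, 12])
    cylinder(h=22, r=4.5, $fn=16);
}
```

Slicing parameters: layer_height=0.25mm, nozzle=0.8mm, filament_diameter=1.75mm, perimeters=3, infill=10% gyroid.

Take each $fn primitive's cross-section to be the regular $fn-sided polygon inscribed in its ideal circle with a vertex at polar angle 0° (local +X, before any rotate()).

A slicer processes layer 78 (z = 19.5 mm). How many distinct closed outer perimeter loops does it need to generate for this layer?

At z = 19.5 mm: the r=6.5 cylinder contributes a regular 16-gon of circumradius 6.5; the cube at (-1.5, -0.5) is absent (z outside [20, 43.5]); the r=3.5 cylinder at (-3, 12.5) gives a regular 16-gon of circumradius 3.5 (constant along its height); Combining (union): the 2 present regions are separate (no shared area or edge), so areas and boundary lengths simply add and each stays a separate island — 2 connected regions; the cylinder at (2, 14): section is a regular 16-gon, circumradius r=4.5; After the difference (first − rest): starting from the result so far, the r=4.5 cylinder at (2, 14) partially overlaps it — only the 10.86 mm² overlap (of its 61.99 mm²) is removed, clipping the outline — 2 connected regions. The result has 2 disconnected regions.

2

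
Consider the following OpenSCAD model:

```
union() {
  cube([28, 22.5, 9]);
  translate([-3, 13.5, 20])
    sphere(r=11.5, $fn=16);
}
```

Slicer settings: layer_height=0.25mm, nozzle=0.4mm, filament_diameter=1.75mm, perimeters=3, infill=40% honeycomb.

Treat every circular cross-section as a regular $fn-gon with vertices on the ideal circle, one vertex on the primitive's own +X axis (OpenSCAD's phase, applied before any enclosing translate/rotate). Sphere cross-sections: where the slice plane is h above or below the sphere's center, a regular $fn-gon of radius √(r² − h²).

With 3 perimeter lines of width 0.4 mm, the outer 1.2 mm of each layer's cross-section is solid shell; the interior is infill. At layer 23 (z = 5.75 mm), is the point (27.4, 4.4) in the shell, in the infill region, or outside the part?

At z = 5.75 mm: the cube (footprint 28×22.5) is included at this height; the sphere at (-3, 13.5) is absent (|z−center|=14.250 > r=11.5); Taking the union: only the 28×22.5 cube is present, so the union is just that shape — 1 connected region. Overall, the cross-section is a single solid region. The nearest boundary edge runs (28.00, 0.00)→(28.00, 22.50); distance from the point to it = 0.60 mm. The point is inside the cross-section, 0.60 mm from the nearest boundary — within the 1.2 mm shell band (3 × 0.4).

shell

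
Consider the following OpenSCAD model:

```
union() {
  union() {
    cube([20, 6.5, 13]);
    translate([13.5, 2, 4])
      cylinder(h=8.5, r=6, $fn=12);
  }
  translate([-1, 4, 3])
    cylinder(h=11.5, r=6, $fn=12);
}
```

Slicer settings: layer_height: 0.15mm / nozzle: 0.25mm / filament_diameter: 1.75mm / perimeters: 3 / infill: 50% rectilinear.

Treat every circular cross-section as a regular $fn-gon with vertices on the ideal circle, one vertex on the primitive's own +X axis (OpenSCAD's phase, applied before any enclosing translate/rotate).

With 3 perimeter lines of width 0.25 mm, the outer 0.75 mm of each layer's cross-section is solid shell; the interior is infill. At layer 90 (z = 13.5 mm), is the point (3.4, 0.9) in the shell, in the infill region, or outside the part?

shell

At z = 13.5 mm: the cube does not reach this height (z outside [0, 13]); the cylinder at (13.5, 2) is absent (z outside [4, 12.5]); Taking the union: nothing is present at this height; the r=6 cylinder at (-1, 4) contributes a regular 12-gon of circumradius 6; Taking the union: only the r=6 cylinder at (-1, 4) is present, so the union is just that shape — 1 connected region. Overall, the cross-section is a single solid region. The nearest boundary edge runs (2.00, -1.20)→(4.20, 1.00); distance from the point to it = 0.49 mm. The point is inside the cross-section, 0.49 mm from the nearest boundary — within the 0.75 mm shell band (3 × 0.25).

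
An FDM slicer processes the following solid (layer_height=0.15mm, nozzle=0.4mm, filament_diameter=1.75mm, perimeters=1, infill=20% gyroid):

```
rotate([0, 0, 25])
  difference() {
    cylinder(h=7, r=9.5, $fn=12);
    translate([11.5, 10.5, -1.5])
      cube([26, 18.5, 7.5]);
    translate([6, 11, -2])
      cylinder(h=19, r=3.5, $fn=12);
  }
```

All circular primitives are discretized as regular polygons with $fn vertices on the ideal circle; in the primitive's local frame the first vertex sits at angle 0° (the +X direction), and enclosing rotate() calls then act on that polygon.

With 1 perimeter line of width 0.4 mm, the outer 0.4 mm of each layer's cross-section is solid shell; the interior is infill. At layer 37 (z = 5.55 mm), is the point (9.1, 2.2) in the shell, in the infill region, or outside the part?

At z = 5.55 mm: the r=9.5 cylinder gives a regular 12-gon of circumradius 9.5 (constant along its height); the cube at (11.5, 10.5) (footprint 26×18.5) is included at this height; the cylinder at (6, 11): section is a regular 12-gon, circumradius r=3.5; Subtracting the remaining from the first: starting from the r=9.5 cylinder, the 26×18.5 cube at (11.5, 10.5) misses the remaining region (no effect); the r=3.5 cylinder at (6, 11) partially overlaps it — only the 0.41 mm² overlap (of its 36.75 mm²) is removed, clipping the outline — 1 connected region; (whole slice rotated 25° about Z — lengths, areas and connectivity unchanged). Overall, the cross-section is a single solid region. Undo the 25° rotation: the query point maps to (9.177, -1.852) in the un-rotated model frame. The nearest boundary edge runs (9.50, 0.00)→(8.23, -4.75); distance from the point to it = 0.17 mm. The point is not inside any of the regions above, so it lies outside the cross-section (0.17 mm from the nearest boundary).

outside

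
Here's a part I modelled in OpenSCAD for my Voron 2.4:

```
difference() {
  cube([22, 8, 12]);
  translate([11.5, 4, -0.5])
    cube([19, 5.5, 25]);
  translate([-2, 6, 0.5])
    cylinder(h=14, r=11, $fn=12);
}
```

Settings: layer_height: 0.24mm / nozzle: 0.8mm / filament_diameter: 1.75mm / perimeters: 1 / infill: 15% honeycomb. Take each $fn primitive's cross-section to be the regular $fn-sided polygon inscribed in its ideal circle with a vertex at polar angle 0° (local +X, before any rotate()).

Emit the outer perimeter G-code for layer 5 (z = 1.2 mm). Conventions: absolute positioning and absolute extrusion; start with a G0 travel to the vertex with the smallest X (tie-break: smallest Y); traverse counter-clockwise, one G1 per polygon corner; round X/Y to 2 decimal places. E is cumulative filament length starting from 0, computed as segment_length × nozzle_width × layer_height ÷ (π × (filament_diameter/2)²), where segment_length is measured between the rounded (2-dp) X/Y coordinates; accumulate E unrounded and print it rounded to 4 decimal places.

At z = 1.2 mm: the 22×8 cube contributes its full rectangle; the cube at (11.5, 4) is present — its section is the full 19×5.5 rectangle; the r=11 cylinder at (-2, 6) contributes a regular 12-gon of circumradius 11; Taking the first minus the rest: starting from the 22×8 cube, the 19×5.5 cube at (11.5, 4) partially overlaps it — only the 42.00 mm² overlap (of its 104.50 mm²) is removed, clipping the outline; the r=11 cylinder at (-2, 6) partially overlaps it — only the 66.55 mm² overlap (of its 363.00 mm²) is removed, clipping the outline — 1 connected region. The outline is a single polygon with 8 vertices. Extrusion per mm of travel: 0.8 × 0.24 / (π × 0.875²) = 0.079824. Accumulating E over each segment gives final E = 3.5906.

G0 X7.03 Y0.00 Z1.20
G1 X22.00 Y0.00 E1.1950
G1 X22.00 Y4.00 E1.5143
G1 X11.50 Y4.00 E2.3524
G1 X11.50 Y8.00 E2.6717
G1 X8.46 Y8.00 E2.9144
G1 X9.00 Y6.00 E3.0798
G1 X7.53 Y0.50 E3.5342
G1 X7.03 Y0.00 E3.5906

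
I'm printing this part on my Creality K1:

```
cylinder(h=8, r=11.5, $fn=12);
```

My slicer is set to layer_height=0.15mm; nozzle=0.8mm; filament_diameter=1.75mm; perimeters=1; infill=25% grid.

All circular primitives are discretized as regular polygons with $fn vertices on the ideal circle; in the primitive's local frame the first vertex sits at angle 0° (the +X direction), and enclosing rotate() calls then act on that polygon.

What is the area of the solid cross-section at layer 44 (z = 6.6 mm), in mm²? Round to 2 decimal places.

At z = 6.6 mm: the r=11.5 cylinder contributes a regular 12-gon of circumradius 11.5 (area = (12/2)·11.500²·sin(360°/12) = 396.75 mm²). Overall, the cross-section is a single solid region. Net area = 396.75 mm².

396.75 mm²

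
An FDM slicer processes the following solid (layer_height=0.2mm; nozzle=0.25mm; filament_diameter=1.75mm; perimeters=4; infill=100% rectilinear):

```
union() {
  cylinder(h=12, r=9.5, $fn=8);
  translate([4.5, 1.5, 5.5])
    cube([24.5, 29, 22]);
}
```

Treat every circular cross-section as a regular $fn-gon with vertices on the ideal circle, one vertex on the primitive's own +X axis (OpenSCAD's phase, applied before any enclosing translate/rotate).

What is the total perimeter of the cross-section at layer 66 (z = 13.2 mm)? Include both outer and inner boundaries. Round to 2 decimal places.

At z = 13.2 mm: the cylinder is not intersected at this z (z outside [0, 12]); the 24.5×29 cube at (4.5, 1.5) contributes its full rectangle (perimeter 107.00 mm); Merging all regions: only the 24.5×29 cube at (4.5, 1.5) is present, so the union is just that shape — boundary = 107.00 mm. Overall, the cross-section is a single solid region. Total boundary length (outer) = 107.00 mm.

107.00 mm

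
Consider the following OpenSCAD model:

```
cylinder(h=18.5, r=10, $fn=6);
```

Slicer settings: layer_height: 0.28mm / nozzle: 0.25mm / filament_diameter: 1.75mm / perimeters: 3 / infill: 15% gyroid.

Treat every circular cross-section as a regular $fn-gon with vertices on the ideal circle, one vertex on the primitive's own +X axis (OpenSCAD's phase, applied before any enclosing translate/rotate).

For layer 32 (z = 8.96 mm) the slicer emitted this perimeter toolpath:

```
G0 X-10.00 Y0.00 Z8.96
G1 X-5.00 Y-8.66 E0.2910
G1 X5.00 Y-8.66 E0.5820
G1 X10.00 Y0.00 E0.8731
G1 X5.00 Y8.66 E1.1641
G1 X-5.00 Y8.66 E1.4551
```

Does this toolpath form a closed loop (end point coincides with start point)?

Start point (G0): (-10.00, 0.00). End point (last G1): the path does not return to the start — open.

no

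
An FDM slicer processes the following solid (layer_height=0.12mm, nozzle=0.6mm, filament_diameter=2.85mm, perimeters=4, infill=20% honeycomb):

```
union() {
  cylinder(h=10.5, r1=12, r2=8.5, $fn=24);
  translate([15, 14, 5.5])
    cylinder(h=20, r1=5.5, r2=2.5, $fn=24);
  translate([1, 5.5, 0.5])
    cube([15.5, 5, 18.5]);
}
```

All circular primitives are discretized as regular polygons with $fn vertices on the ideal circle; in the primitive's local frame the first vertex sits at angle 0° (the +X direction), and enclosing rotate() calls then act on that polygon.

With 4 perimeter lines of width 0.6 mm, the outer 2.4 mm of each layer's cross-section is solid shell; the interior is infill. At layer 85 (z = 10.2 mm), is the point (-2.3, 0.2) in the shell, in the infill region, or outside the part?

infill

At z = 10.2 mm: the cone: at t=0.971 of its height the radius interpolates to r₁+(r₂−r₁)t = 8.600, giving a regular 24-gon of that circumradius; the cone at (15, 14) (r1=5.5→r2=2.5) has section circumradius 4.795 here — a regular 24-gon; the 15.5×5 cube at (1, 5.5) contributes its full rectangle; Merging all regions: the regions partially overlap (shared area 15.45 mm²), so overlapping operands fuse into one piece — 1 connected region. Overall, the cross-section is a single solid region. The nearest boundary edge runs (-8.60, 0.00)→(-8.31, 2.23); distance from the point to it = 6.22 mm. The point is inside the cross-section and 6.22 mm from the nearest boundary — more than the 2.4 mm shell width (4 × 0.6), so it's in the infill interior.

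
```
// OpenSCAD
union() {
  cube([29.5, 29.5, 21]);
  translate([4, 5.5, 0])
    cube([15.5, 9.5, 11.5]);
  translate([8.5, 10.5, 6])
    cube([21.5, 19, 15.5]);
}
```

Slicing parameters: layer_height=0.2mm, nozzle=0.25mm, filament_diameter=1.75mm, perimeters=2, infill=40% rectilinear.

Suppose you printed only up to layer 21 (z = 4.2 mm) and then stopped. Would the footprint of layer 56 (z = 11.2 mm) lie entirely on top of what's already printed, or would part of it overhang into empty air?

part overhangs

Compare the two slices. At z = 4.2: the cube is present — its section is the full 29.5×29.5 rectangle (area 870.25 mm²); the cube at (4, 5.5) (footprint 15.5×9.5) is included at this height (area 147.25 mm²); the cube at (8.5, 10.5) is not intersected at this z (z outside [6, 21.5]); Merging all regions: the 15.5×9.5 cube at (4, 5.5) lies entirely inside the 29.5×29.5 cube, so the union is just the 29.5×29.5 cube — area = 870.25 mm². At z = 11.2: the cube is present — its section is the full 29.5×29.5 rectangle (area 870.25 mm²); the cube at (4, 5.5) is present — its section is the full 15.5×9.5 rectangle (area 147.25 mm²); the cube at (8.5, 10.5) (footprint 21.5×19) is included at this height (area 408.50 mm²); Merging all regions: the regions partially overlap — summed areas 1426.00 mm² minus the doubly-counted overlap 546.25 mm² gives 879.75 mm² — area = 879.75 mm². Checking containment: at z = 11.2 the cross-section extends beyond the z = 4.2 cross-section by about 9.50 mm².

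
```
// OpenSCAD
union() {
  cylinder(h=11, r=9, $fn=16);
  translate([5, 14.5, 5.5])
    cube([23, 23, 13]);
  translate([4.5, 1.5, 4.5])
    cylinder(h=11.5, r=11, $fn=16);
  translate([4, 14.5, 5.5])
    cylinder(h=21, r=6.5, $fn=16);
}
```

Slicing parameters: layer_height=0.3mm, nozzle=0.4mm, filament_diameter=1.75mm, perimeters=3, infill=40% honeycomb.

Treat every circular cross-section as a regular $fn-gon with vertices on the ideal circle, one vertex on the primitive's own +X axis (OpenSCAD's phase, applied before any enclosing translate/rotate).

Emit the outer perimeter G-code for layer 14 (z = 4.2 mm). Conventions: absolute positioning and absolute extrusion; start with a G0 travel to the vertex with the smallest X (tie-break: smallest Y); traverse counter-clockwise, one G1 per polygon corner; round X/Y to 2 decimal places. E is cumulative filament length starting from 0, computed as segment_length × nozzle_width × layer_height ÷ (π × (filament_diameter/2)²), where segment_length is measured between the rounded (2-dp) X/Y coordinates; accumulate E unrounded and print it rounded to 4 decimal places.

G0 X-9.00 Y0.00 Z4.20
G1 X-8.31 Y-3.44 E0.1750
G1 X-6.36 Y-6.36 E0.3502
G1 X-3.44 Y-8.31 E0.5254
G1 X0.00 Y-9.00 E0.7004
G1 X3.44 Y-8.31 E0.8755
G1 X6.36 Y-6.36 E1.0507
G1 X8.31 Y-3.44 E1.2258
G1 X9.00 Y0.00 E1.4009
G1 X8.31 Y3.44 E1.5759
G1 X6.36 Y6.36 E1.7511
G1 X3.44 Y8.31 E1.9263
G1 X0.00 Y9.00 E2.1013
G1 X-3.44 Y8.31 E2.2763
G1 X-6.36 Y6.36 E2.4515
G1 X-8.31 Y3.44 E2.6267
G1 X-9.00 Y0.00 E2.8017

At z = 4.2 mm: the r=9 cylinder gives a regular 16-gon of circumradius 9 (constant along its height); the cube at (5, 14.5) does not reach this height (z outside [5.5, 18.5]); the cylinder at (4.5, 1.5) is not intersected at this z (z outside [4.5, 16]); the cylinder at (4, 14.5) is absent (z outside [5.5, 26.5]); Merging all regions: only the r=9 cylinder is present, so the union is just that shape — 1 connected region. The outline is a single polygon with 16 vertices. Extrusion per mm of travel: 0.4 × 0.3 / (π × 0.875²) = 0.049890. Accumulating E over each segment gives final E = 2.8017.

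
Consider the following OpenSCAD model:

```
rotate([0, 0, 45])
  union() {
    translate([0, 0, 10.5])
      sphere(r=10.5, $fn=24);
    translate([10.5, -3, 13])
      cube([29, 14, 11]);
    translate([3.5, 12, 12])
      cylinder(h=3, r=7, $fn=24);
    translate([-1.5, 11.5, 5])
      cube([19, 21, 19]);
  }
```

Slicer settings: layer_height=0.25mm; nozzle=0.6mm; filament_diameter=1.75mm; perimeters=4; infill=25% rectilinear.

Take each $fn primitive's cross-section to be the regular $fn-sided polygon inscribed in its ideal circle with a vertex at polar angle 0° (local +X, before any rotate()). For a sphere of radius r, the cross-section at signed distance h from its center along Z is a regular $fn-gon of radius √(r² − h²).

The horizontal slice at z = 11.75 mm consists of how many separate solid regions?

At z = 11.75 mm: the sphere: section is a regular 24-gon, circumradius = √(r²−h²) = √(10.5²−1.25²) = 10.425; the cube at (10.5, -3) is not intersected at this z (z outside [13, 24]); the cylinder at (3.5, 12) is not intersected at this z (z outside [12, 15]); the cube at (-1.5, 11.5) is present — its section is the full 19×21 rectangle; Merging all regions: the 2 present regions are separate (no shared area or edge), so areas and boundary lengths simply add and each stays a separate island — 2 connected regions; (rotated 45° about Z; rotation is an isometry so areas/perimeters/island counts are preserved). The result has 2 disconnected regions.

2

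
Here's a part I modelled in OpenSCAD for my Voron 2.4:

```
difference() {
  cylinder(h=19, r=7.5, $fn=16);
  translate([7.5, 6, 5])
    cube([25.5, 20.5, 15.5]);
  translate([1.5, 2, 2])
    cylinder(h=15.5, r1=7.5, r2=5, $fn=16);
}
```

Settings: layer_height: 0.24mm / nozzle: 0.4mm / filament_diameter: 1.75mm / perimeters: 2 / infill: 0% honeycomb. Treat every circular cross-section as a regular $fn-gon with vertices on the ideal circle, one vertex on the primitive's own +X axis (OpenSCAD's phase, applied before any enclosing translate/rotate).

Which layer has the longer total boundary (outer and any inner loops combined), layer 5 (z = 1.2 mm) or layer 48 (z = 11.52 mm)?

Layer 5 (z = 1.2): the r=7.5 cylinder gives a regular 16-gon of circumradius 7.5 (constant along its height) (perimeter = 2·16·7.500·sin(180°/16) = 46.82 mm); the cube at (7.5, 6) does not reach this height (z outside [5, 20.5]); the cone at (1.5, 2) is absent (z outside [2, 17.5]); Subtracting the remaining from the first: none of the subtracted shapes is present at this height, so the r=7.5 cylinder is unchanged — boundary = 46.82 mm. So its perimeter = 46.82 mm. Layer 48 (z = 11.52): the r=7.5 cylinder contributes a regular 16-gon of circumradius 7.5 (perimeter = 2·16·7.500·sin(180°/16) = 46.82 mm); the cube at (7.5, 6) is present — its section is the full 25.5×20.5 rectangle (perimeter 92.00 mm); the cone at (1.5, 2): at t=0.614 of its height the radius interpolates to r₁+(r₂−r₁)t = 5.965, giving a regular 16-gon of that circumradius (perimeter = 2·16·5.965·sin(180°/16) = 37.24 mm); After the difference (first − rest): starting from the r=7.5 cylinder, the 25.5×20.5 cube at (7.5, 6) misses the remaining region (no effect); the cone at (1.5, 2) partially overlaps it — only the 101.09 mm² overlap (of its 108.91 mm²) is removed, clipping the outline — boundary = 59.31 mm. So its perimeter = 59.31 mm. Layer 48 is larger (59.31 vs 46.82 mm).

layer 48 (z = 11.52 mm)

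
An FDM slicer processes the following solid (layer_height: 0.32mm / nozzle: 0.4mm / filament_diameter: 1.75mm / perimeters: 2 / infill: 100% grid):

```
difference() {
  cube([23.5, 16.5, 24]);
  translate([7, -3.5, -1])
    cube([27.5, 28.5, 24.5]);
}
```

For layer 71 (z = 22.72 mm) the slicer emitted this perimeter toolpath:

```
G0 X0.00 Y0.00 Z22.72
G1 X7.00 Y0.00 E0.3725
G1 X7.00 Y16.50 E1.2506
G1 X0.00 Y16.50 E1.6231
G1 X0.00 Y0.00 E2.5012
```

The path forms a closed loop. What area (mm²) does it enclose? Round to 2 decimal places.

Apply the shoelace formula to the sequence of (X, Y) vertices; enclosed area = 115.50 mm².

115.50 mm²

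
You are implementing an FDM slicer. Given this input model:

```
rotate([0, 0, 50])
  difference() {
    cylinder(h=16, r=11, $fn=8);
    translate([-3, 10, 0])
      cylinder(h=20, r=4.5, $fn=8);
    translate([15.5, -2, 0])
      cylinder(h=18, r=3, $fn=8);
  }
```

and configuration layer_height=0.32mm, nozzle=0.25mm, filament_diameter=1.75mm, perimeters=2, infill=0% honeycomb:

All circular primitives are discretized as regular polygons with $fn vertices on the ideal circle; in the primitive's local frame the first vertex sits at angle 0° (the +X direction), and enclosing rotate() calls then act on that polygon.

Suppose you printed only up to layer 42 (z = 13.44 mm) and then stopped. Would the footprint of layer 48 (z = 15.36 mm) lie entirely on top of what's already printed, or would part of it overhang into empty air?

entirely on top

Compare the two slices. At z = 13.44: the r=11 cylinder gives a regular 8-gon of circumradius 11 (constant along its height) (area = (8/2)·11.000²·sin(360°/8) = 342.24 mm²); the cylinder at (-3, 10): section is a regular 8-gon, circumradius r=4.5 (area = (8/2)·4.500²·sin(360°/8) = 57.28 mm²); the r=3 cylinder at (15.5, -2) contributes a regular 8-gon of circumradius 3 (area = (8/2)·3.000²·sin(360°/8) = 25.46 mm²); After the difference (first − rest): starting from the r=11 cylinder (342.24 mm²), the r=4.5 cylinder at (-3, 10) partially overlaps it — only the 26.27 mm² overlap (of its 57.28 mm²) is removed, clipping the outline; the r=3 cylinder at (15.5, -2) misses the remaining region (no effect) — area = 315.97 mm²; (whole slice rotated 50° about Z — lengths, areas and connectivity unchanged). At z = 15.36: the r=11 cylinder gives a regular 8-gon of circumradius 11 (constant along its height) (area = (8/2)·11.000²·sin(360°/8) = 342.24 mm²); the r=4.5 cylinder at (-3, 10) contributes a regular 8-gon of circumradius 4.5 (area = (8/2)·4.500²·sin(360°/8) = 57.28 mm²); the cylinder at (15.5, -2): section is a regular 8-gon, circumradius r=3 (area = (8/2)·3.000²·sin(360°/8) = 25.46 mm²); Subtracting the remaining from the first: starting from the r=11 cylinder (342.24 mm²), the r=4.5 cylinder at (-3, 10) partially overlaps it — only the 26.27 mm² overlap (of its 57.28 mm²) is removed, clipping the outline; the r=3 cylinder at (15.5, -2) misses the remaining region (no effect) — area = 315.97 mm²; (rotated 50° about Z; rotation is an isometry so areas/perimeters/island counts are preserved). Checking containment: the cross-section at z = 15.36 is a subset of the cross-section at z = 13.44.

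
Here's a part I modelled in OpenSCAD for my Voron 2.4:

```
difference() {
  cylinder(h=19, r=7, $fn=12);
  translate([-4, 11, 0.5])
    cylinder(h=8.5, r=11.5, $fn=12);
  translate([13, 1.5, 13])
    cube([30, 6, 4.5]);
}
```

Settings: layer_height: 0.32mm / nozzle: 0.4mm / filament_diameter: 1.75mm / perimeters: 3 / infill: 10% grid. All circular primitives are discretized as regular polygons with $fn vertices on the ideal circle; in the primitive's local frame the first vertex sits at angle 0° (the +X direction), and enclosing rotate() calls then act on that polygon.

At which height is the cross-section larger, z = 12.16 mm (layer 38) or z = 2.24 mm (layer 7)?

layer 38 (z = 12.16 mm)

Layer 38 (z = 12.16): the r=7 cylinder contributes a regular 12-gon of circumradius 7 (area = (12/2)·7.000²·sin(360°/12) = 147.00 mm²); the cylinder at (-4, 11) is not intersected at this z (z outside [0.5, 9]); the cube at (13, 1.5) does not reach this height (z outside [13, 17.5]); Taking the first minus the rest: none of the subtracted shapes is present at this height, so the r=7 cylinder is unchanged — area = 147.00 mm². So its area = 147.00 mm². Layer 7 (z = 2.24): the r=7 cylinder gives a regular 12-gon of circumradius 7 (constant along its height) (area = (12/2)·7.000²·sin(360°/12) = 147.00 mm²); the r=11.5 cylinder at (-4, 11) gives a regular 12-gon of circumradius 11.5 (constant along its height) (area = (12/2)·11.500²·sin(360°/12) = 396.75 mm²); the cube at (13, 1.5) is not intersected at this z (z outside [13, 17.5]); Taking the first minus the rest: starting from the r=7 cylinder (147.00 mm²), the r=11.5 cylinder at (-4, 11) partially overlaps it — only the 57.68 mm² overlap (of its 396.75 mm²) is removed, clipping the outline — area = 89.32 mm². So its area = 89.32 mm². Layer 38 is larger (147.00 vs 89.32 mm²).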